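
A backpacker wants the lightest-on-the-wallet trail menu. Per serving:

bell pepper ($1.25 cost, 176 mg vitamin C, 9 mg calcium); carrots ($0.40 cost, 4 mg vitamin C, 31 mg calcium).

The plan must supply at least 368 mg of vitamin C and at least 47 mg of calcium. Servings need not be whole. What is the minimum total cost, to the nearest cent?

The cheapest plan sits at a corner of the feasible region — with two constraints it uses at most two foods.
bell pepper only: max(368/176, 47/9) = 5.222 servings → $6.53.
carrots only: max(368/4, 47/31) = 92 servings → $36.80.
bell pepper + carrots with both tight: 2.07 servings and 0.9151 servings → $2.95.
So the least-cost plan costs $2.95.

$2.95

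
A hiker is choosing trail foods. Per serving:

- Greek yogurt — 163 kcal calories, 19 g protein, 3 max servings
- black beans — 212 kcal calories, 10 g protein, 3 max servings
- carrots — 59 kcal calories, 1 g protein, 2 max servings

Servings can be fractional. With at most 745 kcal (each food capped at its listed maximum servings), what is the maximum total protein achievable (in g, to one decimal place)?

69.1 g

Protein per kcal: Greek yogurt 0.1166, black beans 0.04717, carrots 0.01695.
Take 3 servings of Greek yogurt: uses 489 kcal, +57.0 g protein (running total 57.0 g).
Take 1.208 servings of black beans: uses 256 kcal, +12.1 g protein (running total 69.1 g).
Greedy by best ratio exhausts the calories allowance optimally: 69.1 g.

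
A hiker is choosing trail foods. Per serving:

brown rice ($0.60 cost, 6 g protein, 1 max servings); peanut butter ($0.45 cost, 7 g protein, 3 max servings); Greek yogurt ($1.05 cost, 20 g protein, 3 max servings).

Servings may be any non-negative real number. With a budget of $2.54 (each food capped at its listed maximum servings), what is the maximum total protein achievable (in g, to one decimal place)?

Protein per dollar: Greek yogurt 19.05, peanut butter 15.56, brown rice 10.
Take 2.419 servings of Greek yogurt: spends $2.54, +48.4 g protein (running total 48.4 g).
Filling greedily by protein-per-dollar is optimal for one linear limit, giving 48.4 g.

48.4 g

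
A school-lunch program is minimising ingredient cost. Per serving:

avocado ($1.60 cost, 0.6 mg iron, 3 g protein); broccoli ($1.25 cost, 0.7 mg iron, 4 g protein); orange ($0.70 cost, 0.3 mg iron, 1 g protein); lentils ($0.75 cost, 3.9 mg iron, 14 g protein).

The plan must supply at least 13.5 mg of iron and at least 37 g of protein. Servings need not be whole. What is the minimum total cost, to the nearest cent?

Check every corner: each single food scaled to meet both minima, and each pair solved so both constraints bind.
avocado only: max(13.5/0.6, 37/3) = 22.5 servings → $36.00.
broccoli only: max(13.5/0.7, 37/4) = 19.29 servings → $24.11.
orange only: max(13.5/0.3, 37/1) = 45 servings → $31.50.
lentils only: max(13.5/3.9, 37/14) = 3.462 servings → $2.60.
avocado + broccoli: intersection lies outside the first quadrant.
avocado + orange: intersection lies outside the first quadrant.
avocado + lentils: intersection lies outside the first quadrant.
broccoli + orange: intersection lies outside the first quadrant.
broccoli + lentils with both targets exact would need a negative amount; discard.
orange + lentils with both targets exact would need a negative amount; discard.
The minimum over all feasible corners is $2.60.

$2.60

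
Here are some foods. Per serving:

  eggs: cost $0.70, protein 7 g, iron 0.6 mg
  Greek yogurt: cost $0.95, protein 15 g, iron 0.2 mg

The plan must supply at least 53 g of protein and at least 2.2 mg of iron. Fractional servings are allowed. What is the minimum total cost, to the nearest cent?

The cheapest plan sits at a corner of the feasible region — with two constraints it uses at most two foods.
eggs only: max(53/7, 2.2/0.6) = 7.571 servings → $5.30.
Greek yogurt only: max(53/15, 2.2/0.2) = 11 servings → $10.45.
eggs + Greek yogurt with both tight: 2.947 servings and 2.158 servings → $4.11.
Cheapest feasible corner: $4.11.

$4.11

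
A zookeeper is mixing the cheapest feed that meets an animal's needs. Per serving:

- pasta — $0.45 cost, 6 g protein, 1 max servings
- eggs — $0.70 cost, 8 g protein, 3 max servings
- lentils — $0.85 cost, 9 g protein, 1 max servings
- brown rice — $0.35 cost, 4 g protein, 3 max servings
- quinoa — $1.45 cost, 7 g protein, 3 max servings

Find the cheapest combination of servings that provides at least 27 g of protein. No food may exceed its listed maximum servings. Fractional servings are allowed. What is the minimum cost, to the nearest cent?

Cost per g of protein: pasta $0.0750, eggs $0.0875, brown rice $0.0875, lentils $0.0944, quinoa $0.2071.
Take 1 serving of pasta: +6.0 g protein for $0.45 (total $0.45, still need 21.0 g).
Take 2.625 servings of eggs: +21.0 g protein for $1.84 (total $2.29, still need 0.0 g).
Greedy by cheapest-per-g is optimal for a single linear constraint, so the minimum cost is $2.29.

$2.29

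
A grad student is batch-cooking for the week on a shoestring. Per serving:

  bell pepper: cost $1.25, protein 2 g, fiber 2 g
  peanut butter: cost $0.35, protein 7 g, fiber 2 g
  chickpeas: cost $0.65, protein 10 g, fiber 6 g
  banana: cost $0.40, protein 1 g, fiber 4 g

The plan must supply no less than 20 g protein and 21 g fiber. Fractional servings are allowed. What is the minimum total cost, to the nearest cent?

$2.19

Two binding constraints pin down two serving amounts, so the optimal mix uses at most two foods. The candidates are each food alone (scaled to the tighter of protein/fiber) and each pair with both constraints tight.
bell pepper only: max(20/2, 21/2) = 10.5 servings → $13.12.
peanut butter only: max(20/7, 21/2) = 10.5 servings → $3.67.
chickpeas only: max(20/10, 21/6) = 3.5 servings → $2.27.
banana only: max(20/1, 21/4) = 20 servings → $8.00.
bell pepper + peanut butter with both targets exact would need a negative amount; discard.
bell pepper + chickpeas with both targets exact would need a negative amount; discard.
bell pepper + banana with both tight: 9.833 servings and 0.3333 servings → $12.43.
peanut butter + chickpeas with both targets exact would need a negative amount; discard.
peanut butter + banana with both tight: 2.269 servings and 4.115 servings → $2.44.
chickpeas + banana with both tight: 1.735 servings and 2.647 servings → $2.19.
Cheapest feasible corner: $2.19.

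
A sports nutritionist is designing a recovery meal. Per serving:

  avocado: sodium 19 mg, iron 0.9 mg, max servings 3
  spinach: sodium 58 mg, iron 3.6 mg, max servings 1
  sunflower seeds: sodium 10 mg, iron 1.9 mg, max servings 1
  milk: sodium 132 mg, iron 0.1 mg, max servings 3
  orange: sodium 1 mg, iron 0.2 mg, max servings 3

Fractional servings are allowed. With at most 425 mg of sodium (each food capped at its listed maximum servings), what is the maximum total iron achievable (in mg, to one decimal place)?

Iron per mg sodium: orange 0.2, sunflower seeds 0.19, spinach 0.06207, avocado 0.04737, milk 0.0007576.
Take 3 servings of orange: uses 3 mg sodium, +0.6 mg iron (running total 0.6 mg).
Take 1 serving of sunflower seeds: uses 10 mg sodium, +1.9 mg iron (running total 2.5 mg).
Take 1 serving of spinach: uses 58 mg sodium, +3.6 mg iron (running total 6.1 mg).
Take 3 servings of avocado: uses 57 mg sodium, +2.7 mg iron (running total 8.8 mg).
Take 2.25 servings of milk: uses 297 mg sodium, +0.2 mg iron (running total 9.0 mg).
Greedy by best ratio exhausts the sodium allowance optimally: 9.0 mg.

9.0 mg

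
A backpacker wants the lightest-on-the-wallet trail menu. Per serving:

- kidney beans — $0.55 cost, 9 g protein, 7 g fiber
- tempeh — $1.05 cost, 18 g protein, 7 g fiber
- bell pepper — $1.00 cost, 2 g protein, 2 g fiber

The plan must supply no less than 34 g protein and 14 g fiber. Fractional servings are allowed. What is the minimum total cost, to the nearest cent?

$1.99

At the optimum either one food covers both requirements or two foods hit both targets exactly; no other combination can be cheaper.
kidney beans only: max(34/9, 14/7) = 3.778 servings → $2.08.
tempeh only: max(34/18, 14/7) = 2 servings → $2.10.
bell pepper only: max(34/2, 14/2) = 17 servings → $17.00.
kidney beans + tempeh with both tight: 0.2222 servings and 1.778 servings → $1.99.
kidney beans + bell pepper: the both-tight solution has a negative serving — not a feasible corner.
tempeh + bell pepper with both tight: 1.818 servings and 0.6364 servings → $2.55.
So the least-cost plan costs $1.99.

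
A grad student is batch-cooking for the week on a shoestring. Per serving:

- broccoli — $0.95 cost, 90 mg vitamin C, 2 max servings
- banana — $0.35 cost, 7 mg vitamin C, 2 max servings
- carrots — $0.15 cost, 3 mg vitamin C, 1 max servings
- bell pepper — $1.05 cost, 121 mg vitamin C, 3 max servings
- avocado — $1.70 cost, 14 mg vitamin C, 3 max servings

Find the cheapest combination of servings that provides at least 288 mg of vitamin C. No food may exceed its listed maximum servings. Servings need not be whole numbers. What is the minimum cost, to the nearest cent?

Cost per mg of vitamin C: bell pepper $0.0087, broccoli $0.0106, banana $0.0500, carrots $0.0500, avocado $0.1214.
Take 2.38 servings of bell pepper: +288.0 mg vitamin C for $2.50 (total $2.50, still need 0.0 mg).
Filling from the cheapest source first is optimal under one linear minimum: $2.50.

$2.50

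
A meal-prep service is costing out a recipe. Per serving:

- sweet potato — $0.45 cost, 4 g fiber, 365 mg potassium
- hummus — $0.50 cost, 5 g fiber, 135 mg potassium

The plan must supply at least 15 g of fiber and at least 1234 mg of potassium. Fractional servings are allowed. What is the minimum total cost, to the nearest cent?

$1.66

At the optimum either one food covers both requirements or two foods hit both targets exactly; no other combination can be cheaper.
sweet potato only: max(15/4, 1234/365) = 3.75 servings → $1.69.
hummus only: max(15/5, 1234/135) = 9.141 servings → $4.57.
sweet potato + hummus with both tight: 3.226 servings and 0.4195 servings → $1.66.
Cheapest feasible corner: $1.66.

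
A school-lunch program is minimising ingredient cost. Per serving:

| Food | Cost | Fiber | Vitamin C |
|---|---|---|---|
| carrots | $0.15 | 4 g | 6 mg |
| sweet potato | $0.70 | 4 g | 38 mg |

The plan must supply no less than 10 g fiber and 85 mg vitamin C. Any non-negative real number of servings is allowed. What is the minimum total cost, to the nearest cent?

$1.58

Minimising a linear cost over {fiber ≥ 10, vitamin C ≥ 85, servings ≥ 0} — the optimum is at a vertex, using one or two foods.
carrots only: max(10/4, 85/6) = 14.17 servings → $2.12.
sweet potato only: max(10/4, 85/38) = 2.5 servings → $1.75.
carrots + sweet potato with both tight: 0.3125 servings and 2.188 servings → $1.58.
The minimum over all feasible corners is $1.58.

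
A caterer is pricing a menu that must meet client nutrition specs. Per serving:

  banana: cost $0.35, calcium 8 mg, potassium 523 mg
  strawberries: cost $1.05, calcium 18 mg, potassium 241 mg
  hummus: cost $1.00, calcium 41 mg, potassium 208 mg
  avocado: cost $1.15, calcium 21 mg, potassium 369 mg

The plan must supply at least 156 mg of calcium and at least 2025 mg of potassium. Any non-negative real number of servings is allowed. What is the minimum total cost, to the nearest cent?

$4.20

Minimising a linear cost over {calcium ≥ 156, potassium ≥ 2025, servings ≥ 0} — the optimum is at a vertex, using one or two foods.
banana only: max(156/8, 2025/523) = 19.5 servings → $6.83.
strawberries only: max(156/18, 2025/241) = 8.667 servings → $9.10.
hummus only: max(156/41, 2025/208) = 9.736 servings → $9.74.
avocado only: max(156/21, 2025/369) = 7.429 servings → $8.54.
banana + strawberries: intersection lies outside the first quadrant.
banana + hummus with both tight: 2.557 servings and 3.306 servings → $4.20.
banana + avocado: the both-tight solution has a negative serving — not a feasible corner.
strawberries + hummus with both tight: 8.241 servings and 0.1867 servings → $8.84.
strawberries + avocado with both targets exact would need a negative amount; discard.
hummus + avocado with both tight: 1.398 servings and 4.7 servings → $6.80.
The minimum over all feasible corners is $4.20.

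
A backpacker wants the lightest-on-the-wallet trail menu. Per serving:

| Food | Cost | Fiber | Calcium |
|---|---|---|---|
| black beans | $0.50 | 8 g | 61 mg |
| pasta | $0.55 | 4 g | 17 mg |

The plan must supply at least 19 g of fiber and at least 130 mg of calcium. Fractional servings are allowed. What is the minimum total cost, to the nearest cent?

Minimising a linear cost over {fiber ≥ 19, calcium ≥ 130, servings ≥ 0} — the optimum is at a vertex, using one or two foods.
black beans only: max(19/8, 130/61) = 2.375 servings → $1.19.
pasta only: max(19/4, 130/17) = 7.647 servings → $4.21.
black beans + pasta with both tight: 1.824 servings and 1.102 servings → $1.52.
The minimum over all feasible corners is $1.19.

$1.19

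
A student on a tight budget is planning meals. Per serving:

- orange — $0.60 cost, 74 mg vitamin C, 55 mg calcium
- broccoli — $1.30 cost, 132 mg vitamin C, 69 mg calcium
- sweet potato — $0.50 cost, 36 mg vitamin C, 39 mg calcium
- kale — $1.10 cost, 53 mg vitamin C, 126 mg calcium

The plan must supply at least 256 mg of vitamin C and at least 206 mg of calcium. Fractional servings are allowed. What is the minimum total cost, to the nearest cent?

$2.20

orange only: max(256/74, 206/55) = 3.745 servings → $2.25.
broccoli only: max(256/132, 206/69) = 2.986 servings → $3.88.
sweet potato only: max(256/36, 206/39) = 7.111 servings → $3.56.
kale only: max(256/53, 206/126) = 4.83 servings → $5.31.
orange + broccoli: the both-tight solution has a negative serving — not a feasible corner.
orange + sweet potato with both tight: 2.834 servings and 1.285 servings → $2.34.
orange + kale with both tight: 3.329 servings and 0.1816 servings → $2.20.
broccoli + sweet potato with both tight: 0.964 servings and 3.577 servings → $3.04.
broccoli + kale with both tight: 1.645 servings and 0.7343 servings → $2.95.
sweet potato + kale: intersection lies outside the first quadrant.
Cheapest feasible corner: $2.20.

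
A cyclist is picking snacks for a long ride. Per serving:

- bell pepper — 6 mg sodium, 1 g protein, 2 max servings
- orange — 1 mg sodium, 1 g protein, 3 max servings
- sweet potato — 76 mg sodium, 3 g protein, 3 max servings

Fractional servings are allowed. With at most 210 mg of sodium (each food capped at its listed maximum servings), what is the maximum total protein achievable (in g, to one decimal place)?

12.7 g

Protein per mg sodium: orange 1, bell pepper 0.1667, sweet potato 0.03947.
Take 3 servings of orange: uses 3 mg sodium, +3.0 g protein (running total 3.0 g).
Take 2 servings of bell pepper: uses 12 mg sodium, +2.0 g protein (running total 5.0 g).
Take 2.566 servings of sweet potato: uses 195 mg sodium, +7.7 g protein (running total 12.7 g).
Filling greedily by protein-per-mg sodium is optimal for one linear limit, giving 12.7 g.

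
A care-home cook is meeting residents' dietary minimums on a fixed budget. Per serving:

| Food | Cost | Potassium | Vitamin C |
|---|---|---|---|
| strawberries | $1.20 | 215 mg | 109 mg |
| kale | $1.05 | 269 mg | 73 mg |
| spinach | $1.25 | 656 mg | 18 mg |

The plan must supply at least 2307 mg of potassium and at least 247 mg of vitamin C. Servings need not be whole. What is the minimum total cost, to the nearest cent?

At the optimum either one food covers both requirements or two foods hit both targets exactly; no other combination can be cheaper.
strawberries only: max(2307/215, 247/109) = 10.73 servings → $12.88.
kale only: max(2307/269, 247/73) = 8.576 servings → $9.01.
spinach only: max(2307/656, 247/18) = 13.72 servings → $17.15.
strawberries + kale: intersection lies outside the first quadrant.
strawberries + spinach with both tight: 1.782 servings and 2.933 servings → $5.80.
kale + spinach with both tight: 2.799 servings and 2.369 servings → $5.90.
Cheapest feasible corner: $5.80.

$5.80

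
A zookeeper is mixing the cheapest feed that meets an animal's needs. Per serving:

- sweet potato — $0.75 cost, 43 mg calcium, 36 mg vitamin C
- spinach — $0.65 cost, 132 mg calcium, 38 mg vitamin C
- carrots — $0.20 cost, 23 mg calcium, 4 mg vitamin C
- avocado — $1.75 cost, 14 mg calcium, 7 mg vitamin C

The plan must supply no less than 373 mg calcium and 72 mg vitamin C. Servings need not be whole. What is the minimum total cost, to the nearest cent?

$1.84

At the optimum either one food covers both requirements or two foods hit both targets exactly; no other combination can be cheaper.
sweet potato only: max(373/43, 72/36) = 8.674 servings → $6.51.
spinach only: max(373/132, 72/38) = 2.826 servings → $1.84.
carrots only: max(373/23, 72/4) = 18 servings → $3.60.
avocado only: max(373/14, 72/7) = 26.64 servings → $46.62.
sweet potato + spinach: the both-tight solution has a negative serving — not a feasible corner.
sweet potato + carrots with both tight: 0.25 servings and 15.75 servings → $3.34.
sweet potato + avocado: the both-tight solution has a negative serving — not a feasible corner.
spinach + carrots with both tight: 0.474 servings and 13.5 servings → $3.01.
spinach + avocado with both targets exact would need a negative amount; discard.
carrots + avocado with both tight: 15.27 servings and 1.562 servings → $5.79.
The minimum over all feasible corners is $1.84.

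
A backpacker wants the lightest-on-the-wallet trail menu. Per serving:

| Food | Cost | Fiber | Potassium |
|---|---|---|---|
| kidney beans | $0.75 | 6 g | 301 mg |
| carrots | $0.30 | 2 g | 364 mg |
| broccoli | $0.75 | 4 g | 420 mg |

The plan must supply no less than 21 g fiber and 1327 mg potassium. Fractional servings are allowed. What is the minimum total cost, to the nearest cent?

$2.68

An LP optimum is at a vertex; with two nutrient constraints at most two foods are used. Check each candidate.
kidney beans only: max(21/6, 1327/301) = 4.409 servings → $3.31.
carrots only: max(21/2, 1327/364) = 10.5 servings → $3.15.
broccoli only: max(21/4, 1327/420) = 5.25 servings → $3.94.
kidney beans + carrots with both tight: 3.154 servings and 1.037 servings → $2.68.
kidney beans + broccoli with both tight: 2.669 servings and 1.247 servings → $2.94.
carrots + broccoli: the both-tight solution has a negative serving — not a feasible corner.
Cheapest feasible corner: $2.68.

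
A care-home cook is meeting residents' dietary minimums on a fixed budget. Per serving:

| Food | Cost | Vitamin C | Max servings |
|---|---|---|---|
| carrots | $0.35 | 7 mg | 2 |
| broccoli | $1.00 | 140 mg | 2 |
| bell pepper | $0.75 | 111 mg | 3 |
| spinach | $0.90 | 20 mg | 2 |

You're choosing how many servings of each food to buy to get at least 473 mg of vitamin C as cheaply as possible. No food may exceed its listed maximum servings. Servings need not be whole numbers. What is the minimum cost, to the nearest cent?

Cost per mg of vitamin C: bell pepper $0.0068, broccoli $0.0071, spinach $0.0450, carrots $0.0500.
Take 3 servings of bell pepper: +333.0 mg vitamin C for $2.25 (total $2.25, still need 140.0 mg).
Take 1 serving of broccoli: +140.0 mg vitamin C for $1.00 (total $3.25, still need 0.0 mg).
Filling from the cheapest source first is optimal under one linear minimum: $3.25.

$3.25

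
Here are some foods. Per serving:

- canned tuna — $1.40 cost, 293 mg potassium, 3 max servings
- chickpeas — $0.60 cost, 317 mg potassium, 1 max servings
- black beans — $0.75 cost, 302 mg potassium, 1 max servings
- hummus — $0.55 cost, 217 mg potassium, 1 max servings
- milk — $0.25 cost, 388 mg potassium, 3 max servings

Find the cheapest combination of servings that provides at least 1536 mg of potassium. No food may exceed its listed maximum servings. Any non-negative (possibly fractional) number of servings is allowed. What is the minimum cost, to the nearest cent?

Cost per mg of potassium: milk $0.0006, chickpeas $0.0019, black beans $0.0025, hummus $0.0025, canned tuna $0.0048.
Take 3 servings of milk: +1164.0 mg potassium for $0.75 (total $0.75, still need 372.0 mg).
Take 1 serving of chickpeas: +317.0 mg potassium for $0.60 (total $1.35, still need 55.0 mg).
Take 0.1821 servings of black beans: +55.0 mg potassium for $0.14 (total $1.49, still need 0.0 mg).
Greedy by cheapest-per-mg is optimal for a single linear constraint, so the minimum cost is $1.49.

$1.49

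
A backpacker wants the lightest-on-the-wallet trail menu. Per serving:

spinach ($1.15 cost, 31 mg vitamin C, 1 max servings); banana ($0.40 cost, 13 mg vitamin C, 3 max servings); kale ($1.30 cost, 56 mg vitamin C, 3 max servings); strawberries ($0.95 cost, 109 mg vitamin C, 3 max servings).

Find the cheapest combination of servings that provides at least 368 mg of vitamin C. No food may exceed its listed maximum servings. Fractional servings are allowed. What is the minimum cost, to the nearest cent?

Cost per mg of vitamin C: strawberries $0.0087, kale $0.0232, banana $0.0308, spinach $0.0371.
Take 3 servings of strawberries: +327.0 mg vitamin C for $2.85 (total $2.85, still need 41.0 mg).
Take 0.7321 servings of kale: +41.0 mg vitamin C for $0.95 (total $3.80, still need 0.0 mg).
Filling from the cheapest source first is optimal under one linear minimum: $3.80.

$3.80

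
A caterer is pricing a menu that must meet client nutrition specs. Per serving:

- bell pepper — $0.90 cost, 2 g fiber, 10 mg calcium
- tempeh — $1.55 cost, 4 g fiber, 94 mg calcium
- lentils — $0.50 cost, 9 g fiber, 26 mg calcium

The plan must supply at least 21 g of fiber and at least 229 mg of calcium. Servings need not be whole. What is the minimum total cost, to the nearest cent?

For a min-cost LP with two ≥-constraints, a basic feasible solution has at most two positive variables.
bell pepper only: max(21/2, 229/10) = 22.9 servings → $20.61.
tempeh only: max(21/4, 229/94) = 5.25 servings → $8.14.
lentils only: max(21/9, 229/26) = 8.808 servings → $4.40.
bell pepper + tempeh with both tight: 7.149 servings and 1.676 servings → $9.03.
bell pepper + lentils: intersection lies outside the first quadrant.
tempeh + lentils with both tight: 2.042 servings and 1.426 servings → $3.88.
Cheapest feasible corner: $3.88.

$3.88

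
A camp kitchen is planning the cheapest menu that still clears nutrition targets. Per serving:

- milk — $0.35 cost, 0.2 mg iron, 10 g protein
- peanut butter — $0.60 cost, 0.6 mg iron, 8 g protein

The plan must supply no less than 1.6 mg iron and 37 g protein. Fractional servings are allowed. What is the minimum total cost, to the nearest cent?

With two linear requirements the optimum uses one or two foods; enumerate the corners.
milk only: max(1.6/0.2, 37/10) = 8 servings → $2.80.
peanut butter only: max(1.6/0.6, 37/8) = 4.625 servings → $2.77.
milk + peanut butter with both tight: 2.136 servings and 1.955 servings → $1.92.
Cheapest feasible corner: $1.92.

$1.92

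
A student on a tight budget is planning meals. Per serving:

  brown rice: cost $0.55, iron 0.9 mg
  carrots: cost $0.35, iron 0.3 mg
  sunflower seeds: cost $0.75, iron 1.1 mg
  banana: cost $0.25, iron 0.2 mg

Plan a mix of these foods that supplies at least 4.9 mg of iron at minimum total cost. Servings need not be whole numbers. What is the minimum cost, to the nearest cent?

$2.99

Cost per mg of iron: brown rice $0.6111, sunflower seeds $0.6818, carrots $1.1667, banana $1.2500.
With no serving limits, use only brown rice: 4.9 mg / 0.9 mg = 5.444 servings × $0.55 = $2.99.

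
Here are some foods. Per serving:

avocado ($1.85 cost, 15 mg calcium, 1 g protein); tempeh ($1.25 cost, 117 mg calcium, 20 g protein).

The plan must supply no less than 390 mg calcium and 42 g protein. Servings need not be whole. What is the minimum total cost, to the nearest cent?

$4.17

Check every corner: each single food scaled to meet both minima, and each pair solved so both constraints bind.
avocado only: max(390/15, 42/1) = 42 servings → $77.70.
tempeh only: max(390/117, 42/20) = 3.333 servings → $4.17.
avocado + tempeh with both tight: 15.77 servings and 1.311 servings → $30.81.
Cheapest feasible corner: $4.17.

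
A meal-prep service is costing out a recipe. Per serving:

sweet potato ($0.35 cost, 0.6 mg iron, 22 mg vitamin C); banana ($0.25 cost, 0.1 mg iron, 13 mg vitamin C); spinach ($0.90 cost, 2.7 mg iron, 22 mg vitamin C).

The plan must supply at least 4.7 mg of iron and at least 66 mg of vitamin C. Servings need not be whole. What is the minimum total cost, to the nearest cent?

This is a tiny linear program; its minimum lies at a vertex of the feasible set. List the vertices and price them.
sweet potato only: max(4.7/0.6, 66/22) = 7.833 servings → $2.74.
banana only: max(4.7/0.1, 66/13) = 47 servings → $11.75.
spinach only: max(4.7/2.7, 66/22) = 3 servings → $2.70.
sweet potato + banana: intersection lies outside the first quadrant.
sweet potato + spinach with both tight: 1.619 servings and 1.381 servings → $1.81.
banana + spinach with both tight: 2.274 servings and 1.657 servings → $2.06.
Cheapest feasible corner: $1.81.

$1.81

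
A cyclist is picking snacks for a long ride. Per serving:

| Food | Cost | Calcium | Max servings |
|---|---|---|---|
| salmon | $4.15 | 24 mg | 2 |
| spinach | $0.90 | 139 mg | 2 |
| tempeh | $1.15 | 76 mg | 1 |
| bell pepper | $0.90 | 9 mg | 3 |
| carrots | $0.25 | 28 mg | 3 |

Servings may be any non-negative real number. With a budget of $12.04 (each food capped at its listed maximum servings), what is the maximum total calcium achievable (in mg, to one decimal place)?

497.6 mg

Calcium per dollar: spinach 154.4, carrots 112, tempeh 66.09, bell pepper 10, salmon 5.783.
Take 2 servings of spinach: spends $1.80, +278.0 mg calcium (running total 278.0 mg).
Take 3 servings of carrots: spends $0.75, +84.0 mg calcium (running total 362.0 mg).
Take 1 serving of tempeh: spends $1.15, +76.0 mg calcium (running total 438.0 mg).
Take 3 servings of bell pepper: spends $2.70, +27.0 mg calcium (running total 465.0 mg).
Take 1.359 servings of salmon: spends $5.64, +32.6 mg calcium (running total 497.6 mg).
Greedy by best ratio exhausts the cost allowance optimally: 497.6 mg.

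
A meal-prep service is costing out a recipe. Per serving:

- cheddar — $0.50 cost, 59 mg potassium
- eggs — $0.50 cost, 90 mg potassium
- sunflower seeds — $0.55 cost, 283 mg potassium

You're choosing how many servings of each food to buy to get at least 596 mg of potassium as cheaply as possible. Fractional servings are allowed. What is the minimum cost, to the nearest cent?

Cost per mg of potassium: sunflower seeds $0.0019, eggs $0.0056, cheddar $0.0085.
With no serving limits, use only sunflower seeds: 596 mg / 283 mg = 2.106 servings × $0.55 = $1.16.

$1.16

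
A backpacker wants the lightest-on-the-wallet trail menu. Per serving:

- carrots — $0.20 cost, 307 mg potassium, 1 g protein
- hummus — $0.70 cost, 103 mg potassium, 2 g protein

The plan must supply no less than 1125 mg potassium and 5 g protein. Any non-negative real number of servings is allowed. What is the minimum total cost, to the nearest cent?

The cheapest plan sits at a corner of the feasible region — with two constraints it uses at most two foods.
carrots only: max(1125/307, 5/1) = 5 servings → $1.00.
hummus only: max(1125/103, 5/2) = 10.92 servings → $7.65.
carrots + hummus with both tight: 3.395 servings and 0.8023 servings → $1.24.
The minimum over all feasible corners is $1.00.

$1.00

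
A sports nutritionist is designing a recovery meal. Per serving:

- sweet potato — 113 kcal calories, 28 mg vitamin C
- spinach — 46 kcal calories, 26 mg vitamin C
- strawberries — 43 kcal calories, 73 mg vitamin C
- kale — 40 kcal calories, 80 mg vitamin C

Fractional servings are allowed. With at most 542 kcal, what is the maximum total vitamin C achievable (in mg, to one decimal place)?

1084.0 mg

Vitamin C per kcal: kale 2, strawberries 1.698, spinach 0.5652, sweet potato 0.2478.
With no serving limits, spend the whole calories allowance on kale: 542 kcal / 40 kcal × 80 mg = 1084.0 mg.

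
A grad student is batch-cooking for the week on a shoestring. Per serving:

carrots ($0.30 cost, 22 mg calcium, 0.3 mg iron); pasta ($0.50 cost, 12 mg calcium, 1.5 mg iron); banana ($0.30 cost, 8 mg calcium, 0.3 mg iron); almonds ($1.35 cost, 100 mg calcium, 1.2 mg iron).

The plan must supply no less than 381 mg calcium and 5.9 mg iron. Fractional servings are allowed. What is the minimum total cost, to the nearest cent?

$5.37

For a min-cost LP with two ≥-constraints, a basic feasible solution has at most two positive variables.
carrots only: max(381/22, 5.9/0.3) = 19.67 servings → $5.90.
pasta only: max(381/12, 5.9/1.5) = 31.75 servings → $15.88.
banana only: max(381/8, 5.9/0.3) = 47.62 servings → $14.29.
almonds only: max(381/100, 5.9/1.2) = 4.917 servings → $6.64.
carrots + pasta with both tight: 17.03 servings and 0.5272 servings → $5.37.
carrots + banana with both tight: 15.98 servings and 3.69 servings → $5.90.
carrots + almonds: the both-tight solution has a negative serving — not a feasible corner.
pasta + banana with both targets exact would need a negative amount; discard.
pasta + almonds with both tight: 0.9794 servings and 3.692 servings → $5.47.
banana + almonds with both tight: 6.51 servings and 3.289 servings → $6.39.
Cheapest feasible corner: $5.37.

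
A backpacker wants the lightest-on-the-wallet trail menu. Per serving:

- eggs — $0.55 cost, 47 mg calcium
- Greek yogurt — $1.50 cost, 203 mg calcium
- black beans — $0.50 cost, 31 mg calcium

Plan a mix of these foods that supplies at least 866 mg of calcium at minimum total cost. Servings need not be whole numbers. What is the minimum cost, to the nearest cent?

$6.40

Cost per mg of calcium: Greek yogurt $0.0074, eggs $0.0117, black beans $0.0161.
With no serving limits, use only Greek yogurt: 866 mg / 203 mg = 4.266 servings × $1.50 = $6.40.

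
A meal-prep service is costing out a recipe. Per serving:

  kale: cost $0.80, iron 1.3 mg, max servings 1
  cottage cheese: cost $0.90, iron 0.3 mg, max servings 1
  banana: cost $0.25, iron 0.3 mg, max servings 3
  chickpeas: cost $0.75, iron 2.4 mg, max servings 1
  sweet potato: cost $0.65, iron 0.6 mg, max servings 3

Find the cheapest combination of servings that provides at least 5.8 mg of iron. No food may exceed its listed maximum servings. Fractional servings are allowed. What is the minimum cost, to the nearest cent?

$3.60

Cost per mg of iron: chickpeas $0.3125, kale $0.6154, banana $0.8333, sweet potato $1.0833, cottage cheese $3.0000.
Take 1 serving of chickpeas: +2.4 mg iron for $0.75 (total $0.75, still need 3.4 mg).
Take 1 serving of kale: +1.3 mg iron for $0.80 (total $1.55, still need 2.1 mg).
Take 3 servings of banana: +0.9 mg iron for $0.75 (total $2.30, still need 1.2 mg).
Take 2 servings of sweet potato: +1.2 mg iron for $1.30 (total $3.60, still need 0.0 mg).
Filling from the cheapest source first is optimal under one linear minimum: $3.60.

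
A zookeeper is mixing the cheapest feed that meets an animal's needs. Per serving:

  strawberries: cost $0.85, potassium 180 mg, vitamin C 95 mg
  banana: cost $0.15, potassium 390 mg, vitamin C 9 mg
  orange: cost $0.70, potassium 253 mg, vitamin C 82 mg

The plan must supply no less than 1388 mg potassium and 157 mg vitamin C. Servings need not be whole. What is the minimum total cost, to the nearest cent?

At the optimum either one food covers both requirements or two foods hit both targets exactly; no other combination can be cheaper.
strawberries only: max(1388/180, 157/95) = 7.711 servings → $6.55.
banana only: max(1388/390, 157/9) = 17.44 servings → $2.62.
orange only: max(1388/253, 157/82) = 5.486 servings → $3.84.
strawberries + banana with both tight: 1.376 servings and 2.924 servings → $1.61.
strawberries + orange with both targets exact would need a negative amount; discard.
banana + orange with both tight: 2.495 servings and 1.641 servings → $1.52.
Cheapest feasible corner: $1.52.

$1.52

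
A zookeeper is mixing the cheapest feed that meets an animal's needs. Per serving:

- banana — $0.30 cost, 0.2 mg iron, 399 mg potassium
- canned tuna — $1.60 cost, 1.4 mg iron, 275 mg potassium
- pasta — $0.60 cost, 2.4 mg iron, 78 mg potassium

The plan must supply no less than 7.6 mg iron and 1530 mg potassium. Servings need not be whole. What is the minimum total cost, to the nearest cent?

An LP optimum is at a vertex; with two nutrient constraints at most two foods are used. Check each candidate.
banana only: max(7.6/0.2, 1530/399) = 38 servings → $11.40.
canned tuna only: max(7.6/1.4, 1530/275) = 5.564 servings → $8.90.
pasta only: max(7.6/2.4, 1530/78) = 19.62 servings → $11.77.
banana + canned tuna with both tight: 0.1033 servings and 5.414 servings → $8.69.
banana + pasta with both tight: 3.269 servings and 2.894 servings → $2.72.
canned tuna + pasta: the both-tight solution has a negative serving — not a feasible corner.
The minimum over all feasible corners is $2.72.

$2.72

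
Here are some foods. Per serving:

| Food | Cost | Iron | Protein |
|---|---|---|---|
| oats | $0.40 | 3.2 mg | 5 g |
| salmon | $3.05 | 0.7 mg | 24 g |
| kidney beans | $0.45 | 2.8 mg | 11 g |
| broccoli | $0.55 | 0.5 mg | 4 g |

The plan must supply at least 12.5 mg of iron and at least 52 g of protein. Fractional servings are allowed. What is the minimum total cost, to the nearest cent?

This is a tiny linear program; its minimum lies at a vertex of the feasible set. List the vertices and price them.
oats only: max(12.5/3.2, 52/5) = 10.4 servings → $4.16.
salmon only: max(12.5/0.7, 52/24) = 17.86 servings → $54.46.
kidney beans only: max(12.5/2.8, 52/11) = 4.727 servings → $2.13.
broccoli only: max(12.5/0.5, 52/4) = 25 servings → $13.75.
oats + salmon with both tight: 3.596 servings and 1.417 servings → $5.76.
oats + kidney beans with both targets exact would need a negative amount; discard.
oats + broccoli with both tight: 2.33 servings and 10.09 servings → $6.48.
salmon + kidney beans with both tight: 0.1361 servings and 4.43 servings → $2.41.
salmon + broccoli with both targets exact would need a negative amount; discard.
kidney beans + broccoli with both tight: 4.211 servings and 1.421 servings → $2.68.
So the least-cost plan costs $2.13.

$2.13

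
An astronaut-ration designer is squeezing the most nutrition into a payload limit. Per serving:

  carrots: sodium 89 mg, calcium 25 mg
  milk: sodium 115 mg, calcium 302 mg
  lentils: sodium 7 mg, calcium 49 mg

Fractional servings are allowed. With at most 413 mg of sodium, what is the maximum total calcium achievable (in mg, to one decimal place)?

Calcium per mg sodium: lentils 7, milk 2.626, carrots 0.2809.
With no serving limits, spend the whole sodium allowance on lentils: 413 mg / 7 mg × 49 mg = 2891.0 mg.

2891.0 mg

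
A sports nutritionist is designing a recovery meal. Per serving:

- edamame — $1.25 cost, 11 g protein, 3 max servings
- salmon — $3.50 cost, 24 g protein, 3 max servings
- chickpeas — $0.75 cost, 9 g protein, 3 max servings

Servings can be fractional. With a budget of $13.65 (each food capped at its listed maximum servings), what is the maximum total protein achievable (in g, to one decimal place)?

Protein per dollar: chickpeas 12, edamame 8.8, salmon 6.857.
Take 3 servings of chickpeas: spends $2.25, +27.0 g protein (running total 27.0 g).
Take 3 servings of edamame: spends $3.75, +33.0 g protein (running total 60.0 g).
Take 2.186 servings of salmon: spends $7.65, +52.5 g protein (running total 112.5 g).
Filling greedily by protein-per-dollar is optimal for one linear limit, giving 112.5 g.

112.5 g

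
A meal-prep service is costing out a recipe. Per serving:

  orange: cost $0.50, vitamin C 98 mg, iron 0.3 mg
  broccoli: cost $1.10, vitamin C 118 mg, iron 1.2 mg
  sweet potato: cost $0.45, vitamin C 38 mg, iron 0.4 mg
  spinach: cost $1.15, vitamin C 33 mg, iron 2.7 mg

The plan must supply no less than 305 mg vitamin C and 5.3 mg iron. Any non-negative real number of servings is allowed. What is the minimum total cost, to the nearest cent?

Check every corner: each single food scaled to meet both minima, and each pair solved so both constraints bind.
orange only: max(305/98, 5.3/0.3) = 17.67 servings → $8.83.
broccoli only: max(305/118, 5.3/1.2) = 4.417 servings → $4.86.
sweet potato only: max(305/38, 5.3/0.4) = 13.25 servings → $5.96.
spinach only: max(305/33, 5.3/2.7) = 9.242 servings → $10.63.
orange + broccoli: intersection lies outside the first quadrant.
orange + sweet potato: intersection lies outside the first quadrant.
orange + spinach with both tight: 2.547 servings and 1.68 servings → $3.21.
broccoli + sweet potato: the both-tight solution has a negative serving — not a feasible corner.
broccoli + spinach with both tight: 2.325 servings and 0.9297 servings → $3.63.
sweet potato + spinach with both tight: 7.255 servings and 0.8881 servings → $4.29.
So the least-cost plan costs $3.21.

$3.21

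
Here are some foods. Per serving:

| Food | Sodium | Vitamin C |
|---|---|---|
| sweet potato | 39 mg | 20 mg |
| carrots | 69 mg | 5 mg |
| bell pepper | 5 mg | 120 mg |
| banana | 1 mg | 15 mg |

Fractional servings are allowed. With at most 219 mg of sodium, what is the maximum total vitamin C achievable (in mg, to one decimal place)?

5256.0 mg

Vitamin C per mg sodium: bell pepper 24, banana 15, sweet potato 0.5128, carrots 0.07246.
With no serving limits, spend the whole sodium allowance on bell pepper: 219 mg / 5 mg × 120 mg = 5256.0 mg.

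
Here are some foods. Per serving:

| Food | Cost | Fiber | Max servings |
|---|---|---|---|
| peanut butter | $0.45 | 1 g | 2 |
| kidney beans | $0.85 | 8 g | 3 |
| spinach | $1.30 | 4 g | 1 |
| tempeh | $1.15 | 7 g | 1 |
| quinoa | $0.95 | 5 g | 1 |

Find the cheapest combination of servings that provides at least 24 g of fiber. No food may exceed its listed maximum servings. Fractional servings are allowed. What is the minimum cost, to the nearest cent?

Cost per g of fiber: kidney beans $0.1062, tempeh $0.1643, quinoa $0.1900, spinach $0.3250, peanut butter $0.4500.
Take 3 servings of kidney beans: +24.0 g fiber for $2.55 (total $2.55, still need 0.0 g).
Filling from the cheapest source first is optimal under one linear minimum: $2.55.

$2.55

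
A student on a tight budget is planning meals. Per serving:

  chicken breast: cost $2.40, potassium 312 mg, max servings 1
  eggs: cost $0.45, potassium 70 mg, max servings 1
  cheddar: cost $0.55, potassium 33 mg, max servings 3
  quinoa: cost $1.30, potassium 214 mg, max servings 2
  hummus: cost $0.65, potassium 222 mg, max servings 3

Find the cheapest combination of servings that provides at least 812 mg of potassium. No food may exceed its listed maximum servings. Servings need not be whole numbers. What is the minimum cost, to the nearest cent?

Cost per mg of potassium: hummus $0.0029, quinoa $0.0061, eggs $0.0064, chicken breast $0.0077, cheddar $0.0167.
Take 3 servings of hummus: +666.0 mg potassium for $1.95 (total $1.95, still need 146.0 mg).
Take 0.6822 servings of quinoa: +146.0 mg potassium for $0.89 (total $2.84, still need 0.0 mg).
Filling from the cheapest source first is optimal under one linear minimum: $2.84.

$2.84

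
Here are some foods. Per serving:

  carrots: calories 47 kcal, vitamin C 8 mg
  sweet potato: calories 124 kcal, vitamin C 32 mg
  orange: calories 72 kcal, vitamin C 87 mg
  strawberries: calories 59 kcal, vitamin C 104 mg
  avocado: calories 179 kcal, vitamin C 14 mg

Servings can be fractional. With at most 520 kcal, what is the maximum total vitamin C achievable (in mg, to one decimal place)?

916.6 mg

Vitamin C per kcal: strawberries 1.763, orange 1.208, sweet potato 0.2581, carrots 0.1702, avocado 0.07821.
With no serving limits, spend the whole calories allowance on strawberries: 520 kcal / 59 kcal × 104 mg = 916.6 mg.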